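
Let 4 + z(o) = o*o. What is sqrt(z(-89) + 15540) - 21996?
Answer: -21996 + sqrt(23457) ≈ -21843.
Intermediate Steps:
z(o) = -4 + o**2 (z(o) = -4 + o*o = -4 + o**2)
sqrt(z(-89) + 15540) - 21996 = sqrt((-4 + (-89)**2) + 15540) - 21996 = sqrt((-4 + 7921) + 15540) - 21996 = sqrt(7917 + 15540) - 21996 = sqrt(23457) - 21996 = -21996 + sqrt(23457)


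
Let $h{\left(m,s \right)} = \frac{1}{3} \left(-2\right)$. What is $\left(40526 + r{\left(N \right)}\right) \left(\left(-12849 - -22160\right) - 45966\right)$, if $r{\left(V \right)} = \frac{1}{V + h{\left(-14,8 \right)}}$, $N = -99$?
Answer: $- \frac{444158568505}{299} \approx -1.4855 \cdot 10^{9}$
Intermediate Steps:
$h{\left(m,s \right)} = - \frac{2}{3}$ ($h{\left(m,s \right)} = \frac{1}{3} \left(-2\right) = - \frac{2}{3}$)
$r{\left(V \right)} = \frac{1}{- \frac{2}{3} + V}$ ($r{\left(V \right)} = \frac{1}{V - \frac{2}{3}} = \frac{1}{- \frac{2}{3} + V}$)
$\left(40526 + r{\left(N \right)}\right) \left(\left(-12849 - -22160\right) - 45966\right) = \left(40526 + \frac{3}{-2 + 3 \left(-99\right)}\right) \left(\left(-12849 - -22160\right) - 45966\right) = \left(40526 + \frac{3}{-2 - 297}\right) \left(\left(-12849 + 22160\right) - 45966\right) = \left(40526 + \frac{3}{-299}\right) \left(9311 - 45966\right) = \left(40526 + 3 \left(- \frac{1}{299}\right)\right) \left(-36655\right) = \left(40526 - \frac{3}{299}\right) \left(-36655\right) = \frac{12117271}{299} \left(-36655\right) = - \frac{444158568505}{299}$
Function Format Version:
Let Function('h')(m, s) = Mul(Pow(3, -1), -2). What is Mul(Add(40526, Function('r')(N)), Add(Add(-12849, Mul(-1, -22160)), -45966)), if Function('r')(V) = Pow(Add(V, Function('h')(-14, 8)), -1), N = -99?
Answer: Rational(-444158568505, 299) ≈ -1.4855e+9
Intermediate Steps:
Function('h')(m, s) = Rational(-2, 3) (Function('h')(m, s) = Mul(Rational(1, 3), -2) = Rational(-2, 3))
Function('r')(V) = Pow(Add(Rational(-2, 3), V), -1) (Function('r')(V) = Pow(Add(V, Rational(-2, 3)), -1) = Pow(Add(Rational(-2, 3), V), -1))
Mul(Add(40526, Function('r')(N)), Add(Add(-12849, Mul(-1, -22160)), -45966)) = Mul(Add(40526, Mul(3, Pow(Add(-2, Mul(3, -99)), -1))), Add(Add(-12849, Mul(-1, -22160)), -45966)) = Mul(Add(40526, Mul(3, Pow(Add(-2, -297), -1))), Add(Add(-12849, 22160), -45966)) = Mul(Add(40526, Mul(3, Pow(-299, -1))), Add(9311, -45966)) = Mul(Add(40526, Mul(3, Rational(-1, 299))), -36655) = Mul(Add(40526, Rational(-3, 299)), -36655) = Mul(Rational(12117271, 299), -36655) = Rational(-444158568505, 299)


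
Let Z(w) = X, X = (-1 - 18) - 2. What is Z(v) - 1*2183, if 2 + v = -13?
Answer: -2204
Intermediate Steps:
X = -21 (X = -19 - 2 = -21)
v = -15 (v = -2 - 13 = -15)
Z(w) = -21
Z(v) - 1*2183 = -21 - 1*2183 = -21 - 2183 = -2204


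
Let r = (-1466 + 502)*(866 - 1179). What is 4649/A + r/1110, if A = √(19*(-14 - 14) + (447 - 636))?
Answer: 150866/555 - 4649*I*√721/721 ≈ 271.83 - 173.14*I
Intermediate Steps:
r = 301732 (r = -964*(-313) = 301732)
A = I*√721 (A = √(19*(-28) - 189) = √(-532 - 189) = √(-721) = I*√721 ≈ 26.851*I)
4649/A + r/1110 = 4649/((I*√721)) + 301732/1110 = 4649*(-I*√721/721) + 301732*(1/1110) = -4649*I*√721/721 + 150866/555 = 150866/555 - 4649*I*√721/721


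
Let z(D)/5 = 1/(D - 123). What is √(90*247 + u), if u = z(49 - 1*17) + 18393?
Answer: 4*√21024913/91 ≈ 201.55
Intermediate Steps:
z(D) = 5/(-123 + D) (z(D) = 5/(D - 123) = 5/(-123 + D))
u = 1673758/91 (u = 5/(-123 + (49 - 1*17)) + 18393 = 5/(-123 + (49 - 17)) + 18393 = 5/(-123 + 32) + 18393 = 5/(-91) + 18393 = 5*(-1/91) + 18393 = -5/91 + 18393 = 1673758/91 ≈ 18393.)
√(90*247 + u) = √(90*247 + 1673758/91) = √(22230 + 1673758/91) = √(3696688/91) = 4*√21024913/91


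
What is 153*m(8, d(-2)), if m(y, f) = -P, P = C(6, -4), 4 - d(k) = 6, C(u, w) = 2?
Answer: -306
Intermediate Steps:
d(k) = -2 (d(k) = 4 - 1*6 = 4 - 6 = -2)
P = 2
m(y, f) = -2 (m(y, f) = -1*2 = -2)
153*m(8, d(-2)) = 153*(-2) = -306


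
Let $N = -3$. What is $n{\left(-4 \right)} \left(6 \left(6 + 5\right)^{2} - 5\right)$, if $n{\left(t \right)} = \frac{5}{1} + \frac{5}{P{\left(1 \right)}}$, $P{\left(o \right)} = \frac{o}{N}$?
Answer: $-7210$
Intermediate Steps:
$P{\left(o \right)} = - \frac{o}{3}$ ($P{\left(o \right)} = \frac{o}{-3} = o \left(- \frac{1}{3}\right) = - \frac{o}{3}$)
$n{\left(t \right)} = -10$ ($n{\left(t \right)} = \frac{5}{1} + \frac{5}{\left(- \frac{1}{3}\right) 1} = 5 \cdot 1 + \frac{5}{- \frac{1}{3}} = 5 + 5 \left(-3\right) = 5 - 15 = -10$)
$n{\left(-4 \right)} \left(6 \left(6 + 5\right)^{2} - 5\right) = - 10 \left(6 \left(6 + 5\right)^{2} - 5\right) = - 10 \left(6 \cdot 11^{2} - 5\right) = - 10 \left(6 \cdot 121 - 5\right) = - 10 \left(726 - 5\right) = \left(-10\right) 721 = -7210$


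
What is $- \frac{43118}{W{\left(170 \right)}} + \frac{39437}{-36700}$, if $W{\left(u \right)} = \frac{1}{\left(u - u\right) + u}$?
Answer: $- \frac{269013241437}{36700} \approx -7.3301 \cdot 10^{6}$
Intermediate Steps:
$W{\left(u \right)} = \frac{1}{u}$ ($W{\left(u \right)} = \frac{1}{0 + u} = \frac{1}{u}$)
$- \frac{43118}{W{\left(170 \right)}} + \frac{39437}{-36700} = - \frac{43118}{\frac{1}{170}} + \frac{39437}{-36700} = - 43118 \frac{1}{\frac{1}{170}} + 39437 \left(- \frac{1}{36700}\right) = \left(-43118\right) 170 - \frac{39437}{36700} = -7330060 - \frac{39437}{36700} = - \frac{269013241437}{36700}$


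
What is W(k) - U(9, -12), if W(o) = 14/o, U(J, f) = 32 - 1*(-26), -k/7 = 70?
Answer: -2031/35 ≈ -58.029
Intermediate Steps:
k = -490 (k = -7*70 = -490)
U(J, f) = 58 (U(J, f) = 32 + 26 = 58)
W(k) - U(9, -12) = 14/(-490) - 1*58 = 14*(-1/490) - 58 = -1/35 - 58 = -2031/35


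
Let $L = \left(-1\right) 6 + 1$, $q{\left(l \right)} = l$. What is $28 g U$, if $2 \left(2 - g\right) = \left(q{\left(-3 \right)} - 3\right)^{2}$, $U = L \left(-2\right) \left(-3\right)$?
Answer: $13440$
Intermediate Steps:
$L = -5$ ($L = -6 + 1 = -5$)
$U = -30$ ($U = \left(-5\right) \left(-2\right) \left(-3\right) = 10 \left(-3\right) = -30$)
$g = -16$ ($g = 2 - \frac{\left(-3 - 3\right)^{2}}{2} = 2 - \frac{\left(-6\right)^{2}}{2} = 2 - 18 = -16$)
$28 g U = 28 \left(-16\right) \left(-30\right) = \left(-448\right) \left(-30\right) = 13440$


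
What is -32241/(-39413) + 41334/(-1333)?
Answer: -144192699/4776139 ≈ -30.190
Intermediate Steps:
-32241/(-39413) + 41334/(-1333) = -32241*(-1/39413) + 41334*(-1/1333) = 2931/3583 - 41334/1333 = -144192699/4776139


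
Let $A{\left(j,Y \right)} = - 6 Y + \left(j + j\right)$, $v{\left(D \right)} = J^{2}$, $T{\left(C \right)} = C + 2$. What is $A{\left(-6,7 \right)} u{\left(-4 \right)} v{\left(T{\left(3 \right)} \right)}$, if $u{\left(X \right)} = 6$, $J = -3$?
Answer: $-2916$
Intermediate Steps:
$T{\left(C \right)} = 2 + C$
$v{\left(D \right)} = 9$ ($v{\left(D \right)} = \left(-3\right)^{2} = 9$)
$A{\left(j,Y \right)} = - 6 Y + 2 j$
$A{\left(-6,7 \right)} u{\left(-4 \right)} v{\left(T{\left(3 \right)} \right)} = \left(\left(-6\right) 7 + 2 \left(-6\right)\right) 6 \cdot 9 = \left(-42 - 12\right) 6 \cdot 9 = \left(-54\right) 6 \cdot 9 = \left(-324\right) 9 = -2916$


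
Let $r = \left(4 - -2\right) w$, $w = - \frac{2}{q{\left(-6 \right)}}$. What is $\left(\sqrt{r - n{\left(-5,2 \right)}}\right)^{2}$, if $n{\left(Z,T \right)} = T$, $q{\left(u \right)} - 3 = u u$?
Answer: $- \frac{30}{13} \approx -2.3077$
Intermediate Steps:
$q{\left(u \right)} = 3 + u^{2}$ ($q{\left(u \right)} = 3 + u u = 3 + u^{2}$)
$w = - \frac{2}{39}$ ($w = - \frac{2}{3 + \left(-6\right)^{2}} = - \frac{2}{3 + 36} = - \frac{2}{39} \approx -0.051282$)
$r = - \frac{4}{13}$ ($r = \left(4 - -2\right) \left(- \frac{2}{39}\right) = \left(4 + 2\right) \left(- \frac{2}{39}\right) = 6 \left(- \frac{2}{39}\right) = - \frac{4}{13} \approx -0.30769$)
$\left(\sqrt{r - n{\left(-5,2 \right)}}\right)^{2} = \left(\sqrt{- \frac{4}{13} - 2}\right)^{2} = \left(\sqrt{- \frac{30}{13}}\right)^{2} = \left(\frac{i \sqrt{390}}{13}\right)^{2} = - \frac{30}{13}$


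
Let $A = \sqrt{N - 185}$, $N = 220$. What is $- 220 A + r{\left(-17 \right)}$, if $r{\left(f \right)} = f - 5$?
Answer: $-22 - 220 \sqrt{35} \approx -1323.5$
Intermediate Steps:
$r{\left(f \right)} = -5 + f$
$A = \sqrt{35}$ ($A = \sqrt{220 - 185} = \sqrt{35} \approx 5.9161$)
$- 220 A + r{\left(-17 \right)} = - 220 \sqrt{35} - 22 = -22 - 220 \sqrt{35}$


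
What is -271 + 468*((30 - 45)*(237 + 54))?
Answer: -2043091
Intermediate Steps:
-271 + 468*((30 - 45)*(237 + 54)) = -271 + 468*(-15*291) = -271 + 468*(-4365) = -271 - 2042820 = -2043091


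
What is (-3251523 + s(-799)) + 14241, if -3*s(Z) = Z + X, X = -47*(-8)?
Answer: -3237141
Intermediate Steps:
X = 376
s(Z) = -376/3 - Z/3 (s(Z) = -(Z + 376)/3 = -(376 + Z)/3 = -376/3 - Z/3)
(-3251523 + s(-799)) + 14241 = (-3251523 + (-376/3 - ⅓*(-799))) + 14241 = (-3251523 + (-376/3 + 799/3)) + 14241 = (-3251523 + 141) + 14241 = -3251382 + 14241 = -3237141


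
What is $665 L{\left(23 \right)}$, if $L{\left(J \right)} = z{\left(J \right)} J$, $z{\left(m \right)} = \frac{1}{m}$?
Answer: $665$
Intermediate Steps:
$L{\left(J \right)} = 1$ ($L{\left(J \right)} = \frac{J}{J} = 1$)
$665 L{\left(23 \right)} = 665 \cdot 1 = 665$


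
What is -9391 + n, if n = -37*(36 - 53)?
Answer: -8762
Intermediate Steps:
n = 629 (n = -37*(-17) = 629)
-9391 + n = -9391 + 629 = -8762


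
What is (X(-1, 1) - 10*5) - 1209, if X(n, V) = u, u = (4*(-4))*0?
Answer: -1259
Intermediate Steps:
u = 0 (u = -16*0 = 0)
X(n, V) = 0
(X(-1, 1) - 10*5) - 1209 = (0 - 10*5) - 1209 = (0 - 50) - 1209 = -50 - 1209 = -1259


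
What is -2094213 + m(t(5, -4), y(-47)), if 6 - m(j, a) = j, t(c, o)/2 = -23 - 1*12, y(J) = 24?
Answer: -2094137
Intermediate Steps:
t(c, o) = -70 (t(c, o) = 2*(-23 - 1*12) = 2*(-23 - 12) = 2*(-35) = -70)
m(j, a) = 6 - j
-2094213 + m(t(5, -4), y(-47)) = -2094213 + (6 - 1*(-70)) = -2094213 + (6 + 70) = -2094213 + 76 = -2094137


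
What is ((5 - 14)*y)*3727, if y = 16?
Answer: -536688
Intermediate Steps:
((5 - 14)*y)*3727 = ((5 - 14)*16)*3727 = -9*16*3727 = -144*3727 = -536688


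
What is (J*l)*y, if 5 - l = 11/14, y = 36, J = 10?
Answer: 10620/7 ≈ 1517.1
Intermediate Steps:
l = 59/14 (l = 5 - 11/14 = 59/14 ≈ 4.2143)
(J*l)*y = (10*(59/14))*36 = (295/7)*36 = 10620/7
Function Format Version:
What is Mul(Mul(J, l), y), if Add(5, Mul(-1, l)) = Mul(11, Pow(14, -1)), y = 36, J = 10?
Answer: Rational(10620, 7) ≈ 1517.1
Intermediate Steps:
l = Rational(59, 14) (l = Add(5, Mul(-1, Mul(11, Pow(14, -1)))) = Add(5, Mul(-1, Mul(11, Rational(1, 14)))) = Add(5, Mul(-1, Rational(11, 14))) = Add(5, Rational(-11, 14)) = Rational(59, 14) ≈ 4.2143)
Mul(Mul(J, l), y) = Mul(Mul(10, Rational(59, 14)), 36) = Mul(Rational(295, 7), 36) = Rational(10620, 7)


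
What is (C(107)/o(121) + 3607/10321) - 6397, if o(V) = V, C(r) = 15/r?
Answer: -854758584195/133625987 ≈ -6396.6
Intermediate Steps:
(C(107)/o(121) + 3607/10321) - 6397 = ((15/107)/121 + 3607/10321) - 6397 = ((15*(1/107))*(1/121) + 3607*(1/10321)) - 6397 = ((15/107)*(1/121) + 3607/10321) - 6397 = (15/12947 + 3607/10321) - 6397 = 46854644/133625987 - 6397 = -854758584195/133625987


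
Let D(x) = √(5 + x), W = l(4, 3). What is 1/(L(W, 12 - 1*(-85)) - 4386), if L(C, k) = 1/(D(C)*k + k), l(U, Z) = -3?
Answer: -41267971/181001746247 - 97*√2/181001746247 ≈ -0.00022800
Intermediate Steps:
W = -3
L(C, k) = 1/(k + k*√(5 + C)) (L(C, k) = 1/(√(5 + C)*k + k) = 1/(k*√(5 + C) + k) = 1/(k + k*√(5 + C)))
1/(L(W, 12 - 1*(-85)) - 4386) = 1/(1/((12 - 1*(-85))*(1 + √(5 - 3))) - 4386) = 1/(1/((12 + 85)*(1 + √2)) - 4386) = 1/(1/(97*(1 + √2)) - 4386) = 1/(-4386 + 1/(97*(1 + √2)))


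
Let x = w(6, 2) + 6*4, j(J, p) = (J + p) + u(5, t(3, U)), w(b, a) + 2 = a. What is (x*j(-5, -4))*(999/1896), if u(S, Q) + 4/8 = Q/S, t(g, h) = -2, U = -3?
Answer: -98901/790 ≈ -125.19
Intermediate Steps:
w(b, a) = -2 + a
u(S, Q) = -½ + Q/S
j(J, p) = -9/10 + J + p (j(J, p) = (J + p) + (-2 - ½*5)/5 = (J + p) + (-2 - 5/2)/5 = (J + p) + (⅕)*(-9/2) = (J + p) - 9/10 = -9/10 + J + p)
x = 24 (x = (-2 + 2) + 6*4 = 0 + 24 = 24)
(x*j(-5, -4))*(999/1896) = (24*(-9/10 - 5 - 4))*(999/1896) = (24*(-99/10))*(999*(1/1896)) = -1188/5*333/632 = -98901/790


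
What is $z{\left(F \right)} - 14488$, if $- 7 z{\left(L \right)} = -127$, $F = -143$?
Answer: $- \frac{101289}{7} \approx -14470.0$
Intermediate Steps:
$z{\left(L \right)} = \frac{127}{7}$ ($z{\left(L \right)} = \left(- \frac{1}{7}\right) \left(-127\right) = \frac{127}{7}$)
$z{\left(F \right)} - 14488 = \frac{127}{7} - 14488 = - \frac{101289}{7}$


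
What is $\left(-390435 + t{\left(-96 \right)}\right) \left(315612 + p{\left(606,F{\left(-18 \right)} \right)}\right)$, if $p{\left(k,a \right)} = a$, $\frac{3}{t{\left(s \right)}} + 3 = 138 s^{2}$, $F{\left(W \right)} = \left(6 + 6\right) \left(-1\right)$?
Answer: $- \frac{10447563176018880}{84787} \approx -1.2322 \cdot 10^{11}$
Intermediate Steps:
$F{\left(W \right)} = -12$ ($F{\left(W \right)} = 12 \left(-1\right) = -12$)
$t{\left(s \right)} = \frac{3}{-3 + 138 s^{2}}$
$\left(-390435 + t{\left(-96 \right)}\right) \left(315612 + p{\left(606,F{\left(-18 \right)} \right)}\right) = \left(-390435 + \frac{1}{-1 + 46 \left(-96\right)^{2}}\right) \left(315612 - 12\right) = \left(-390435 + \frac{1}{-1 + 46 \cdot 9216}\right) 315600 = \left(-390435 + \frac{1}{-1 + 423936}\right) 315600 = \left(-390435 + \frac{1}{423935}\right) 315600 = \left(- \frac{165519061724}{423935}\right) 315600 = - \frac{10447563176018880}{84787}$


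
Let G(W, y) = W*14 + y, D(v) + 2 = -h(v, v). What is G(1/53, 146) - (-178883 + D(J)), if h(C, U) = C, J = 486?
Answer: 9514415/53 ≈ 1.7952e+5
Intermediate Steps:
D(v) = -2 - v
G(W, y) = y + 14*W (G(W, y) = 14*W + y = y + 14*W)
G(1/53, 146) - (-178883 + D(J)) = (146 + 14/53) - (-178883 + (-2 - 1*486)) = (146 + 14*(1/53)) - (-178883 + (-2 - 486)) = (146 + 14/53) - (-178883 - 488) = 7752/53 - 1*(-179371) = 7752/53 + 179371 = 9514415/53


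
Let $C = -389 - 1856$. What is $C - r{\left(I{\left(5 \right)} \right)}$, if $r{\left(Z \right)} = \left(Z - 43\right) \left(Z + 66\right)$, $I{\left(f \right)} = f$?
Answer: $453$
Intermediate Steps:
$r{\left(Z \right)} = \left(-43 + Z\right) \left(66 + Z\right)$
$C = -2245$
$C - r{\left(I{\left(5 \right)} \right)} = -2245 - \left(-2838 + 5^{2} + 23 \cdot 5\right) = -2245 - \left(-2838 + 25 + 115\right) = -2245 - -2698 = -2245 + 2698 = 453$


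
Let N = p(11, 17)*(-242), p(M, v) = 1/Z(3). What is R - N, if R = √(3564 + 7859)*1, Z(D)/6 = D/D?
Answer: 121/3 + √11423 ≈ 147.21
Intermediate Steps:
Z(D) = 6 (Z(D) = 6*(D/D) = 6*1 = 6)
p(M, v) = ⅙ (p(M, v) = 1/6 = ⅙)
N = -121/3 (N = (⅙)*(-242) = -121/3 ≈ -40.333)
R = √11423 (R = √11423*1 = √11423 ≈ 106.88)
R - N = √11423 - 1*(-121/3) = √11423 + 121/3 = 121/3 + √11423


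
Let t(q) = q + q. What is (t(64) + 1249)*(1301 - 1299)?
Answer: 2754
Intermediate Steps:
t(q) = 2*q
(t(64) + 1249)*(1301 - 1299) = (2*64 + 1249)*(1301 - 1299) = (128 + 1249)*2 = 1377*2 = 2754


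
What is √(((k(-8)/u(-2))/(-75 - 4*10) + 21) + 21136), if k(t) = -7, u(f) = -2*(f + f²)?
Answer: 3*√124356055/230 ≈ 145.45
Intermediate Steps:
u(f) = -2*f - 2*f²
√(((k(-8)/u(-2))/(-75 - 4*10) + 21) + 21136) = √(((-7*1/(4*(1 - 2)))/(-75 - 4*10) + 21) + 21136) = √(((-7/((-2*(-2)*(-1))))/(-75 - 40) + 21) + 21136) = √(((-7/(-4))/(-115) + 21) + 21136) = √((-(-7)*(-1)/(115*4) + 21) + 21136) = √((-1/115*7/4 + 21) + 21136) = √((-7/460 + 21) + 21136) = √(9653/460 + 21136) = √(9732213/460) = 3*√124356055/230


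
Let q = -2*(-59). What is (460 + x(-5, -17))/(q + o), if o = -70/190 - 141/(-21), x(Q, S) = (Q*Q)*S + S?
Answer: 1197/8269 ≈ 0.14476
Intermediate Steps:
x(Q, S) = S + S*Q² (x(Q, S) = Q²*S + S = S*Q² + S = S + S*Q²)
q = 118
o = 844/133 (o = -70*1/190 - 141*(-1/21) = -7/19 + 47/7 = 844/133 ≈ 6.3459)
(460 + x(-5, -17))/(q + o) = (460 - 17*(1 + (-5)²))/(118 + 844/133) = (460 - 17*(1 + 25))/(16538/133) = (460 - 17*26)*(133/16538) = (460 - 442)*(133/16538) = 18*(133/16538) = 1197/8269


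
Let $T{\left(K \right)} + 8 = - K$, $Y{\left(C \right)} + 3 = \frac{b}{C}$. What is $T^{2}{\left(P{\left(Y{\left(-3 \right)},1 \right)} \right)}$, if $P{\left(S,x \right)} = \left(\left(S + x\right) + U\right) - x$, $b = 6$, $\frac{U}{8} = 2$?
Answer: $361$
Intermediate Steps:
$U = 16$ ($U = 8 \cdot 2 = 16$)
$Y{\left(C \right)} = -3 + \frac{6}{C}$
$P{\left(S,x \right)} = 16 + S$ ($P{\left(S,x \right)} = \left(\left(S + x\right) + 16\right) - x = \left(16 + S + x\right) - x = 16 + S$)
$T{\left(K \right)} = -8 - K$
$T^{2}{\left(P{\left(Y{\left(-3 \right)},1 \right)} \right)} = \left(-8 - \left(16 - \left(3 - \frac{6}{-3}\right)\right)\right)^{2} = \left(-8 - \left(16 + \left(-3 + 6 \left(- \frac{1}{3}\right)\right)\right)\right)^{2} = \left(-8 - \left(16 - 5\right)\right)^{2} = \left(-8 - 11\right)^{2} = \left(-19\right)^{2} = 361$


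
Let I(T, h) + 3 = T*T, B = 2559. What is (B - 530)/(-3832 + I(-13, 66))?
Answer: -2029/3666 ≈ -0.55346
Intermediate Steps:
I(T, h) = -3 + T² (I(T, h) = -3 + T*T = -3 + T²)
(B - 530)/(-3832 + I(-13, 66)) = (2559 - 530)/(-3832 + (-3 + (-13)²)) = 2029/(-3832 + (-3 + 169)) = 2029/(-3832 + 166) = 2029/(-3666) = 2029*(-1/3666) = -2029/3666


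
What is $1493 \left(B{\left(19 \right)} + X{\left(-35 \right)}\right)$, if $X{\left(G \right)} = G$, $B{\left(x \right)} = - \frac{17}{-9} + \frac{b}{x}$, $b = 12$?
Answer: $- \frac{8292122}{171} \approx -48492.0$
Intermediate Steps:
$B{\left(x \right)} = \frac{17}{9} + \frac{12}{x}$ ($B{\left(x \right)} = - \frac{17}{-9} + \frac{12}{x} = \left(-17\right) \left(- \frac{1}{9}\right) + \frac{12}{x} = \frac{17}{9} + \frac{12}{x}$)
$1493 \left(B{\left(19 \right)} + X{\left(-35 \right)}\right) = 1493 \left(\left(\frac{17}{9} + \frac{12}{19}\right) - 35\right) = 1493 \left(\frac{431}{171} - 35\right) = 1493 \left(- \frac{5554}{171}\right) = - \frac{8292122}{171}$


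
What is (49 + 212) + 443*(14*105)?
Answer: 651471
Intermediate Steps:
(49 + 212) + 443*(14*105) = 261 + 443*1470 = 261 + 651210 = 651471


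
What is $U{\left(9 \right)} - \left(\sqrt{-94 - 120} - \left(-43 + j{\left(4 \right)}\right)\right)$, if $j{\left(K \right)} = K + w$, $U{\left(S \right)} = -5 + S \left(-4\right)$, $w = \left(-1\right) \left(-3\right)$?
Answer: $-77 - i \sqrt{214} \approx -77.0 - 14.629 i$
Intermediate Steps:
$w = 3$
$U{\left(S \right)} = -5 - 4 S$
$j{\left(K \right)} = 3 + K$ ($j{\left(K \right)} = K + 3 = 3 + K$)
$U{\left(9 \right)} - \left(\sqrt{-94 - 120} - \left(-43 + j{\left(4 \right)}\right)\right) = \left(-5 - 36\right) - \left(\sqrt{-94 - 120} + \left(43 - \left(3 + 4\right)\right)\right) = \left(-5 - 36\right) - \left(\sqrt{-214} + \left(43 - 7\right)\right) = -41 - \left(i \sqrt{214} + \left(43 - 7\right)\right) = -41 - \left(i \sqrt{214} + 36\right) = -41 - \left(36 + i \sqrt{214}\right) = -77 - i \sqrt{214}$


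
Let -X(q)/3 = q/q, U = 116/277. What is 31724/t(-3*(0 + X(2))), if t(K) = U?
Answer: 2196887/29 ≈ 75755.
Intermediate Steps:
U = 116/277 (U = 116*(1/277) = 116/277 ≈ 0.41877)
X(q) = -3 (X(q) = -3*q/q = -3*1 = -3)
t(K) = 116/277
31724/t(-3*(0 + X(2))) = 31724/(116/277) = 31724*(277/116) = 2196887/29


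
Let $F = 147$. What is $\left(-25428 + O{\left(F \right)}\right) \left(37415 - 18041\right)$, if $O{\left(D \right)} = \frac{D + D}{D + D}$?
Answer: $-492622698$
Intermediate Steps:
$O{\left(D \right)} = 1$ ($O{\left(D \right)} = \frac{2 D}{2 D} = 2 D \frac{1}{2 D} = 1$)
$\left(-25428 + O{\left(F \right)}\right) \left(37415 - 18041\right) = \left(-25428 + 1\right) \left(37415 - 18041\right) = \left(-25427\right) 19374 = -492622698$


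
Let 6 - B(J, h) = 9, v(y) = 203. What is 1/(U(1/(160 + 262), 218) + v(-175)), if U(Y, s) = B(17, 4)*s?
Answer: -1/451 ≈ -0.0022173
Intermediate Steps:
B(J, h) = -3 (B(J, h) = 6 - 1*9 = 6 - 9 = -3)
U(Y, s) = -3*s
1/(U(1/(160 + 262), 218) + v(-175)) = 1/(-3*218 + 203) = 1/(-654 + 203) = 1/(-451) = -1/451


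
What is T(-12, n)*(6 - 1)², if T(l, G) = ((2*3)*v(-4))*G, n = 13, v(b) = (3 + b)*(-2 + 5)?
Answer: -5850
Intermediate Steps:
v(b) = 9 + 3*b (v(b) = (3 + b)*3 = 9 + 3*b)
T(l, G) = -18*G (T(l, G) = ((2*3)*(9 + 3*(-4)))*G = (6*(9 - 12))*G = (6*(-3))*G = -18*G)
T(-12, n)*(6 - 1)² = (-18*13)*(6 - 1)² = -234*5² = -234*25 = -5850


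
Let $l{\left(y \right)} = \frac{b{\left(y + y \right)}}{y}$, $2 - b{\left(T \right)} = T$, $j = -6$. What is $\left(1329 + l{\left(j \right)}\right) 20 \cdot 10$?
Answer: $\frac{796000}{3} \approx 2.6533 \cdot 10^{5}$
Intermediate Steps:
$b{\left(T \right)} = 2 - T$
$l{\left(y \right)} = \frac{2 - 2 y}{y}$ ($l{\left(y \right)} = \frac{2 - \left(y + y\right)}{y} = \frac{2 - 2 y}{y}$)
$\left(1329 + l{\left(j \right)}\right) 20 \cdot 10 = \left(1329 - \left(2 - \frac{2}{-6}\right)\right) 20 \cdot 10 = \left(1329 + \left(-2 + 2 \left(- \frac{1}{6}\right)\right)\right) 200 = \left(1329 - \frac{7}{3}\right) 200 = \frac{3980}{3} \cdot 200 = \frac{796000}{3}$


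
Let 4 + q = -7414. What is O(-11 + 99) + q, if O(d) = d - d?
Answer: -7418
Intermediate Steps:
q = -7418 (q = -4 - 7414 = -7418)
O(d) = 0
O(-11 + 99) + q = 0 - 7418 = -7418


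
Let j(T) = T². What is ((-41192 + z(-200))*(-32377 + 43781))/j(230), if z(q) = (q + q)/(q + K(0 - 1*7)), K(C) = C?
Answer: -24308606744/2737575 ≈ -8879.6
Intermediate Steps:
z(q) = 2*q/(-7 + q) (z(q) = (q + q)/(q + (0 - 1*7)) = (2*q)/(q + (0 - 7)) = (2*q)/(q - 7) = (2*q)/(-7 + q) = 2*q/(-7 + q))
((-41192 + z(-200))*(-32377 + 43781))/j(230) = ((-41192 + 2*(-200)/(-7 - 200))*(-32377 + 43781))/(230²) = ((-41192 + 2*(-200)/(-207))*11404)/52900 = ((-41192 + 2*(-200)*(-1/207))*11404)*(1/52900) = ((-41192 + 400/207)*11404)*(1/52900) = -8526344/207*11404*(1/52900) = -97234426976/207*1/52900 = -24308606744/2737575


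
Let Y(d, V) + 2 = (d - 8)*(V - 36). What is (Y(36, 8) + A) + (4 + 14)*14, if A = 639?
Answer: 105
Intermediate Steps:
Y(d, V) = -2 + (-36 + V)*(-8 + d) (Y(d, V) = -2 + (d - 8)*(V - 36) = -2 + (-8 + d)*(-36 + V) = -2 + (-36 + V)*(-8 + d))
(Y(36, 8) + A) + (4 + 14)*14 = ((286 - 36*36 - 8*8 + 8*36) + 639) + (4 + 14)*14 = ((286 - 1296 - 64 + 288) + 639) + 18*14 = (-786 + 639) + 252 = -147 + 252 = 105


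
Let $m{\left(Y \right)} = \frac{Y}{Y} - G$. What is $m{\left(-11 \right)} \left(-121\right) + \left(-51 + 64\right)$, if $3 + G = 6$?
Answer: $255$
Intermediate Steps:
$G = 3$ ($G = -3 + 6 = 3$)
$m{\left(Y \right)} = -2$ ($m{\left(Y \right)} = \frac{Y}{Y} - 3 = 1 - 3 = -2$)
$m{\left(-11 \right)} \left(-121\right) + \left(-51 + 64\right) = \left(-2\right) \left(-121\right) + \left(-51 + 64\right) = 242 + 13 = 255$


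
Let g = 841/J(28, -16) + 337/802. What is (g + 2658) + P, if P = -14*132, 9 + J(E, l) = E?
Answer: 13023665/15238 ≈ 854.68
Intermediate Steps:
J(E, l) = -9 + E
g = 680885/15238 (g = 841/(-9 + 28) + 337/802 = 841/19 + 337*(1/802) = 841*(1/19) + 337/802 = 841/19 + 337/802 = 680885/15238 ≈ 44.683)
P = -1848
(g + 2658) + P = (680885/15238 + 2658) - 1848 = 41183489/15238 - 1848 = 13023665/15238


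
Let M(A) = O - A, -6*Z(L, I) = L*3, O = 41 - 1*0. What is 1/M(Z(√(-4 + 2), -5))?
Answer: 82/3363 - I*√2/3363 ≈ 0.024383 - 0.00042052*I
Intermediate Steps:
O = 41 (O = 41 + 0 = 41)
Z(L, I) = -L/2 (Z(L, I) = -L*3/6 = -L/2)
M(A) = 41 - A
1/M(Z(√(-4 + 2), -5)) = 1/(41 - (-1)*√(-4 + 2)/2) = 1/(41 - (-1)*√(-2)/2) = 1/(41 - (-1)*I*√2/2) = 1/(41 + I*√2/2)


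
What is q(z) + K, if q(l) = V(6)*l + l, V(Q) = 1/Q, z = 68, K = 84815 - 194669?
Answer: -329324/3 ≈ -1.0977e+5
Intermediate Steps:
K = -109854
q(l) = 7*l/6 (q(l) = l/6 + l = 7*l/6)
q(z) + K = (7/6)*68 - 109854 = 238/3 - 109854 = -329324/3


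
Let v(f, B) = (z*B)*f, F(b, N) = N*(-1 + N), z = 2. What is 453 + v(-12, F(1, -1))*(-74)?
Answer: 4005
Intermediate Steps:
v(f, B) = 2*B*f (v(f, B) = (2*B)*f = 2*B*f)
453 + v(-12, F(1, -1))*(-74) = 453 + (2*(-(-1 - 1))*(-12))*(-74) = 453 + (2*(-1*(-2))*(-12))*(-74) = 453 + (2*2*(-12))*(-74) = 453 - 48*(-74) = 453 + 3552 = 4005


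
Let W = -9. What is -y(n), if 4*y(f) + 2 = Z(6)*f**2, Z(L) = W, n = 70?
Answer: 22051/2 ≈ 11026.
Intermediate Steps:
Z(L) = -9
y(f) = -1/2 - 9*f**2/4 (y(f) = -1/2 + (-9*f**2)/4 = -1/2 - 9*f**2/4)
-y(n) = -(-1/2 - 9/4*70**2) = -(-1/2 - 9/4*4900) = -(-1/2 - 11025) = -1*(-22051/2) = 22051/2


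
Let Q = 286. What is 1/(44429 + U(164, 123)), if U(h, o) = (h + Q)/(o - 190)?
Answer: 67/2976293 ≈ 2.2511e-5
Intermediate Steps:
U(h, o) = (286 + h)/(-190 + o) (U(h, o) = (h + 286)/(o - 190) = (286 + h)/(-190 + o))
1/(44429 + U(164, 123)) = 1/(44429 + (286 + 164)/(-190 + 123)) = 1/(44429 + 450/(-67)) = 1/(44429 - 1/67*450) = 1/(44429 - 450/67) = 1/(2976293/67) = 67/2976293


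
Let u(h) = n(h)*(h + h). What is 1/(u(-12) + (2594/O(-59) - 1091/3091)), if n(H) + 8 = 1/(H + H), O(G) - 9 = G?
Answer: 77275/10877773 ≈ 0.0071039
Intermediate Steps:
O(G) = 9 + G
n(H) = -8 + 1/(2*H) (n(H) = -8 + 1/(H + H) = -8 + 1/(2*H))
u(h) = 2*h*(-8 + 1/(2*h)) (u(h) = (-8 + 1/(2*h))*(h + h) = (-8 + 1/(2*h))*(2*h) = 2*h*(-8 + 1/(2*h)))
1/(u(-12) + (2594/O(-59) - 1091/3091)) = 1/((1 - 16*(-12)) + (2594/(9 - 59) - 1091/3091)) = 1/((1 + 192) + (2594/(-50) - 1091*1/3091)) = 1/(193 + (2594*(-1/50) - 1091/3091)) = 1/(193 + (-1297/25 - 1091/3091)) = 1/(193 - 4036302/77275) = 1/(10877773/77275) = 77275/10877773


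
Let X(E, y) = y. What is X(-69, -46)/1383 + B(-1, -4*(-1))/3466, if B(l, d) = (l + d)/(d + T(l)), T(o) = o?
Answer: -158053/4793478 ≈ -0.032973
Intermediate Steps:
B(l, d) = 1 (B(l, d) = (l + d)/(d + l) = (d + l)/(d + l) = 1)
X(-69, -46)/1383 + B(-1, -4*(-1))/3466 = -46/1383 + 1/3466 = -158053/4793478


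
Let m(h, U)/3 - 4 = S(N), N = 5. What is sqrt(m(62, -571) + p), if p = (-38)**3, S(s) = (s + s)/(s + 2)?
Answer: I*sqrt(2687930)/7 ≈ 234.21*I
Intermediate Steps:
S(s) = 2*s/(2 + s) (S(s) = (2*s)/(2 + s) = 2*s/(2 + s))
m(h, U) = 114/7 (m(h, U) = 12 + 3*(2*5/(2 + 5)) = 12 + 3*(2*5/7) = 12 + 3*(2*5*(1/7)) = 12 + 3*(10/7) = 12 + 30/7 = 114/7)
p = -54872
sqrt(m(62, -571) + p) = sqrt(114/7 - 54872) = sqrt(-383990/7) = I*sqrt(2687930)/7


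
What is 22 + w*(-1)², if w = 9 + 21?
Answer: 52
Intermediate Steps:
w = 30
22 + w*(-1)² = 22 + 30*(-1)² = 22 + 30*1 = 22 + 30 = 52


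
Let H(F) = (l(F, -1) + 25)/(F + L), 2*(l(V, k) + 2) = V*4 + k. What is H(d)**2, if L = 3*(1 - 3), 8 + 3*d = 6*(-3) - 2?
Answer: 1/16 ≈ 0.062500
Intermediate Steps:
d = -28/3 (d = -8/3 + (6*(-3) - 2)/3 = -8/3 + (-18 - 2)/3 = -8/3 + (1/3)*(-20) = -8/3 - 20/3 = -28/3 ≈ -9.3333)
L = -6 (L = 3*(-2) = -6)
l(V, k) = -2 + k/2 + 2*V (l(V, k) = -2 + (V*4 + k)/2 = -2 + (4*V + k)/2 = -2 + (k + 4*V)/2 = -2 + (k/2 + 2*V) = -2 + k/2 + 2*V)
H(F) = (45/2 + 2*F)/(-6 + F) (H(F) = ((-2 + (1/2)*(-1) + 2*F) + 25)/(F - 6) = ((-2 - 1/2 + 2*F) + 25)/(-6 + F) = ((-5/2 + 2*F) + 25)/(-6 + F) = (45/2 + 2*F)/(-6 + F))
H(d)**2 = ((45 + 4*(-28/3))/(2*(-6 - 28/3)))**2 = ((45 - 112/3)/(2*(-46/3)))**2 = ((1/2)*(-3/46)*(23/3))**2 = (-1/4)**2 = 1/16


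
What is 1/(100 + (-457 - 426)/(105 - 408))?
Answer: 303/31183 ≈ 0.0097168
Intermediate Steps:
1/(100 + (-457 - 426)/(105 - 408)) = 1/(100 - 883/(-303)) = 1/(100 - 883*(-1/303)) = 1/(100 + 883/303) = 1/(31183/303) = 303/31183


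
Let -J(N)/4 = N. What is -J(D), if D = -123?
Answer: -492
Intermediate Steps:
J(N) = -4*N
-J(D) = -(-4)*(-123) = -1*492 = -492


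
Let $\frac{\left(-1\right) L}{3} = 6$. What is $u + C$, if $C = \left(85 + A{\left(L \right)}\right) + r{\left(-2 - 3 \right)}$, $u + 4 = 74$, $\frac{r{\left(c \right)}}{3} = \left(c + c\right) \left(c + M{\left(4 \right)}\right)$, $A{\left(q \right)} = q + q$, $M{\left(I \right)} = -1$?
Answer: $299$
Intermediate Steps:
$L = -18$ ($L = \left(-3\right) 6 = -18$)
$A{\left(q \right)} = 2 q$
$r{\left(c \right)} = 6 c \left(-1 + c\right)$ ($r{\left(c \right)} = 3 \left(c + c\right) \left(c - 1\right) = 3 \cdot 2 c \left(-1 + c\right) = 6 c \left(-1 + c\right)$)
$u = 70$ ($u = -4 + 74 = 70$)
$C = 229$ ($C = \left(85 + 2 \left(-18\right)\right) + 6 \left(-2 - 3\right) \left(-1 - 5\right) = \left(85 - 36\right) + 6 \left(-2 - 3\right) \left(-1 - 5\right) = 49 + 6 \left(-5\right) \left(-1 - 5\right) = 49 + 6 \left(-5\right) \left(-6\right) = 49 + 180 = 229$)
$u + C = 70 + 229 = 299$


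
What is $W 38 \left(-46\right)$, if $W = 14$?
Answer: $-24472$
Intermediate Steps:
$W 38 \left(-46\right) = 14 \cdot 38 \left(-46\right) = 532 \left(-46\right) = -24472$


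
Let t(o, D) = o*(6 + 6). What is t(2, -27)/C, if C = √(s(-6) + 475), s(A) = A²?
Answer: 24*√511/511 ≈ 1.0617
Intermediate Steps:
t(o, D) = 12*o (t(o, D) = o*12 = 12*o)
C = √511 (C = √((-6)² + 475) = √(36 + 475) = √511 ≈ 22.605)
t(2, -27)/C = (12*2)/(√511) = 24*(√511/511) = 24*√511/511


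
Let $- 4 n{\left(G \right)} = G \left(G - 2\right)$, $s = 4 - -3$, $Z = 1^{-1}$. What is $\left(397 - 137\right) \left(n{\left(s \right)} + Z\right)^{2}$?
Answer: $\frac{62465}{4} \approx 15616.0$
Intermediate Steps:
$Z = 1$
$s = 7$ ($s = 4 + 3 = 7$)
$n{\left(G \right)} = - \frac{G \left(-2 + G\right)}{4}$ ($n{\left(G \right)} = - \frac{G \left(G - 2\right)}{4} = - \frac{G \left(-2 + G\right)}{4}$)
$\left(397 - 137\right) \left(n{\left(s \right)} + Z\right)^{2} = \left(397 - 137\right) \left(\frac{1}{4} \cdot 7 \left(2 - 7\right) + 1\right)^{2} = 260 \left(\frac{1}{4} \cdot 7 \left(-5\right) + 1\right)^{2} = 260 \left(- \frac{35}{4} + 1\right)^{2} = 260 \left(- \frac{31}{4}\right)^{2} = 260 \cdot \frac{961}{16} = \frac{62465}{4}$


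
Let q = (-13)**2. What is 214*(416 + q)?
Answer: 125190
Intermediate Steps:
q = 169
214*(416 + q) = 214*(416 + 169) = 214*585 = 125190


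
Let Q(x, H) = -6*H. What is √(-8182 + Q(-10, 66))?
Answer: I*√8578 ≈ 92.617*I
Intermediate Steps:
√(-8182 + Q(-10, 66)) = √(-8182 - 6*66) = √(-8182 - 396) = √(-8578) = I*√8578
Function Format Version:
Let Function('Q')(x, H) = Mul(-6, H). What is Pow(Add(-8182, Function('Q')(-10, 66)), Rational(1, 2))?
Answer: Mul(I, Pow(8578, Rational(1, 2))) ≈ Mul(92.617, I)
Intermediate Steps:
Pow(Add(-8182, Function('Q')(-10, 66)), Rational(1, 2)) = Pow(Add(-8182, Mul(-6, 66)), Rational(1, 2)) = Pow(Add(-8182, -396), Rational(1, 2)) = Pow(-8578, Rational(1, 2)) = Mul(I, Pow(8578, Rational(1, 2)))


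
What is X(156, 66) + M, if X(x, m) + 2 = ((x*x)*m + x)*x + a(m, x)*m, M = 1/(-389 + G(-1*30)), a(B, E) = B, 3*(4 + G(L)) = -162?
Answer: 112014689261/447 ≈ 2.5059e+8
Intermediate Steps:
G(L) = -58 (G(L) = -4 + (1/3)*(-162) = -4 - 54 = -58)
M = -1/447 (M = 1/(-389 - 58) = 1/(-447) = -1/447 ≈ -0.0022371)
X(x, m) = -2 + m**2 + x*(x + m*x**2) (X(x, m) = -2 + (((x*x)*m + x)*x + m*m) = -2 + ((x**2*m + x)*x + m**2) = -2 + ((m*x**2 + x)*x + m**2) = -2 + ((x + m*x**2)*x + m**2) = -2 + (x*(x + m*x**2) + m**2) = -2 + (m**2 + x*(x + m*x**2)) = -2 + m**2 + x*(x + m*x**2))
X(156, 66) + M = (-2 + 66**2 + 156**2 + 66*156**3) - 1/447 = (-2 + 4356 + 24336 + 66*3796416) - 1/447 = (-2 + 4356 + 24336 + 250563456) - 1/447 = 250592146 - 1/447 = 112014689261/447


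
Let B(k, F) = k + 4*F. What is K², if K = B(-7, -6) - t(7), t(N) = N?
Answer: 1444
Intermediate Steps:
K = -38 (K = (-7 + 4*(-6)) - 1*7 = (-7 - 24) - 7 = -31 - 7 = -38)
K² = (-38)² = 1444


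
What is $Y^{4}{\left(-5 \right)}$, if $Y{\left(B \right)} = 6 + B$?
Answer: $1$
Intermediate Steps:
$Y^{4}{\left(-5 \right)} = \left(6 - 5\right)^{4} = 1^{4} = 1$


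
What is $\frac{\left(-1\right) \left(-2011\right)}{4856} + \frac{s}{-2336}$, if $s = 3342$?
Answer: $- \frac{720691}{708976} \approx -1.0165$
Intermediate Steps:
$\frac{\left(-1\right) \left(-2011\right)}{4856} + \frac{s}{-2336} = \frac{\left(-1\right) \left(-2011\right)}{4856} + \frac{3342}{-2336} = 2011 \cdot \frac{1}{4856} + 3342 \left(- \frac{1}{2336}\right) = \frac{2011}{4856} - \frac{1671}{1168} = - \frac{720691}{708976}$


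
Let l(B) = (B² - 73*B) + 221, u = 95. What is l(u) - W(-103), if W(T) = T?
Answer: 2414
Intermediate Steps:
l(B) = 221 + B² - 73*B
l(u) - W(-103) = (221 + 95² - 73*95) - 1*(-103) = (221 + 9025 - 6935) + 103 = 2311 + 103 = 2414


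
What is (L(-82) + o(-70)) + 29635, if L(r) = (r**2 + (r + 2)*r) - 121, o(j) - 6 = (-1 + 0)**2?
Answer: 42805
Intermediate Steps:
o(j) = 7 (o(j) = 6 + (-1 + 0)**2 = 6 + (-1)**2 = 6 + 1 = 7)
L(r) = -121 + r**2 + r*(2 + r) (L(r) = (r**2 + (2 + r)*r) - 121 = (r**2 + r*(2 + r)) - 121 = -121 + r**2 + r*(2 + r))
(L(-82) + o(-70)) + 29635 = ((-121 + 2*(-82) + 2*(-82)**2) + 7) + 29635 = ((-121 - 164 + 2*6724) + 7) + 29635 = ((-121 - 164 + 13448) + 7) + 29635 = (13163 + 7) + 29635 = 13170 + 29635 = 42805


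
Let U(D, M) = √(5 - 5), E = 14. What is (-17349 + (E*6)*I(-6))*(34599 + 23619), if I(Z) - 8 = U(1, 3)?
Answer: -970901586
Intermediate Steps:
U(D, M) = 0 (U(D, M) = √0 = 0)
I(Z) = 8 (I(Z) = 8 + 0 = 8)
(-17349 + (E*6)*I(-6))*(34599 + 23619) = (-17349 + (14*6)*8)*(34599 + 23619) = (-17349 + 84*8)*58218 = (-17349 + 672)*58218 = -16677*58218 = -970901586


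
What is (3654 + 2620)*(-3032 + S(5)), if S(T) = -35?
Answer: -19242358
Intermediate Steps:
(3654 + 2620)*(-3032 + S(5)) = (3654 + 2620)*(-3032 - 35) = 6274*(-3067) = -19242358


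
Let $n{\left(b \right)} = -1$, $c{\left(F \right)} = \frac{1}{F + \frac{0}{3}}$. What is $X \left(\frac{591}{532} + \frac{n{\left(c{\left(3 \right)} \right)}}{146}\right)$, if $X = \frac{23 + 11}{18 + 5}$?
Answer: $\frac{728909}{446614} \approx 1.6321$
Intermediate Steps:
$c{\left(F \right)} = \frac{1}{F}$ ($c{\left(F \right)} = \frac{1}{F + 0 \cdot \frac{1}{3}} = \frac{1}{F + 0} = \frac{1}{F}$)
$X = \frac{34}{23} \approx 1.4783$
$X \left(\frac{591}{532} + \frac{n{\left(c{\left(3 \right)} \right)}}{146}\right) = \frac{34 \left(\frac{591}{532} - \frac{1}{146}\right)}{23} = \frac{34}{23} \cdot \frac{42877}{38836} = \frac{728909}{446614}$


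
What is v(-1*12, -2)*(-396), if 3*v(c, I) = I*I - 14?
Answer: 1320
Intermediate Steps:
v(c, I) = -14/3 + I²/3 (v(c, I) = (I*I - 14)/3 = (I² - 14)/3 = (-14 + I²)/3 = -14/3 + I²/3)
v(-1*12, -2)*(-396) = (-14/3 + (⅓)*(-2)²)*(-396) = (-14/3 + (⅓)*4)*(-396) = (-14/3 + 4/3)*(-396) = -10/3*(-396) = 1320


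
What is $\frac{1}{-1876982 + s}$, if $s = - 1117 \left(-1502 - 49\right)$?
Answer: $- \frac{1}{144515} \approx -6.9197 \cdot 10^{-6}$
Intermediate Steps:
$s = 1732467$ ($s = \left(-1117\right) \left(-1551\right) = 1732467$)
$\frac{1}{-1876982 + s} = \frac{1}{-1876982 + 1732467} = \frac{1}{-144515} = - \frac{1}{144515}$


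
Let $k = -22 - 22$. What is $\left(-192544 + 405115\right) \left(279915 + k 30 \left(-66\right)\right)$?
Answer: $78020996985$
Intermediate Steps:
$k = -44$
$\left(-192544 + 405115\right) \left(279915 + k 30 \left(-66\right)\right) = \left(-192544 + 405115\right) \left(279915 + \left(-44\right) 30 \left(-66\right)\right) = 212571 \left(279915 - -87120\right) = 212571 \left(279915 + 87120\right) = 212571 \cdot 367035 = 78020996985$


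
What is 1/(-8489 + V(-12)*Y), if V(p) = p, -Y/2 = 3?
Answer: -1/8417 ≈ -0.00011881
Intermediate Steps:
Y = -6 (Y = -2*3 = -6)
1/(-8489 + V(-12)*Y) = 1/(-8489 - 12*(-6)) = 1/(-8489 + 72) = 1/(-8417) = -1/8417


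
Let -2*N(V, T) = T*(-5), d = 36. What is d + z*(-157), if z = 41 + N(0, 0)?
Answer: -6401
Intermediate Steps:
N(V, T) = 5*T/2 (N(V, T) = -T*(-5)/2 = -(-5)*T/2 = 5*T/2)
z = 41 (z = 41 + (5/2)*0 = 41 + 0 = 41)
d + z*(-157) = 36 + 41*(-157) = 36 - 6437 = -6401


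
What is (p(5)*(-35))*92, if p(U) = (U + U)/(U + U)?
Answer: -3220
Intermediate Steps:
p(U) = 1 (p(U) = (2*U)/((2*U)) = (2*U)*(1/(2*U)) = 1)
(p(5)*(-35))*92 = (1*(-35))*92 = -35*92 = -3220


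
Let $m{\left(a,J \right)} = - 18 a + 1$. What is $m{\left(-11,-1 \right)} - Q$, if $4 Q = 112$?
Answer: $171$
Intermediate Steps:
$Q = 28$ ($Q = \frac{1}{4} \cdot 112 = 28$)
$m{\left(a,J \right)} = 1 - 18 a$
$m{\left(-11,-1 \right)} - Q = \left(1 - -198\right) - 28 = \left(1 + 198\right) - 28 = 199 - 28 = 171$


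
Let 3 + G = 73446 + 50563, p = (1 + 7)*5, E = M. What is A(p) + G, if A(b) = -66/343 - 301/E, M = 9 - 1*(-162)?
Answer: 7273209389/58653 ≈ 1.2400e+5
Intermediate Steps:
M = 171 (M = 9 + 162 = 171)
E = 171
p = 40 (p = 8*5 = 40)
A(b) = -114529/58653 (A(b) = -66/343 - 301/171 = -114529/58653)
G = 124006 (G = -3 + (73446 + 50563) = -3 + 124009 = 124006)
A(p) + G = -114529/58653 + 124006 = 7273209389/58653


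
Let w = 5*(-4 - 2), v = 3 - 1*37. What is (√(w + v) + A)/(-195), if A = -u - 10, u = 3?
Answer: 1/15 - 8*I/195 ≈ 0.066667 - 0.041026*I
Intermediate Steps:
v = -34 (v = 3 - 37 = -34)
A = -13 (A = -1*3 - 10 = -3 - 10 = -13)
w = -30 (w = 5*(-6) = -30)
(√(w + v) + A)/(-195) = (√(-30 - 34) - 13)/(-195) = (√(-64) - 13)*(-1/195) = (8*I - 13)*(-1/195) = (-13 + 8*I)*(-1/195) = 1/15 - 8*I/195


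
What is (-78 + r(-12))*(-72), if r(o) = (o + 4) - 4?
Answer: 6480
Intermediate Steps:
r(o) = o (r(o) = (4 + o) - 4 = o)
(-78 + r(-12))*(-72) = (-78 - 12)*(-72) = -90*(-72) = 6480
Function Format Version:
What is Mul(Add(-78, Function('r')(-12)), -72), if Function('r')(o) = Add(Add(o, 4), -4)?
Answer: 6480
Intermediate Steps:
Function('r')(o) = o (Function('r')(o) = Add(Add(4, o), -4) = o)
Mul(Add(-78, Function('r')(-12)), -72) = Mul(Add(-78, -12), -72) = Mul(-90, -72) = 6480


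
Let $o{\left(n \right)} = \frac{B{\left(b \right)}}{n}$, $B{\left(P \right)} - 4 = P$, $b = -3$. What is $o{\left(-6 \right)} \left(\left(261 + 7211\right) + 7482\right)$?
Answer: $- \frac{7477}{3} \approx -2492.3$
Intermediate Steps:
$B{\left(P \right)} = 4 + P$
$o{\left(n \right)} = \frac{1}{n}$ ($o{\left(n \right)} = \frac{4 - 3}{n} = 1 \frac{1}{n} = \frac{1}{n}$)
$o{\left(-6 \right)} \left(\left(261 + 7211\right) + 7482\right) = \frac{\left(261 + 7211\right) + 7482}{-6} = - \frac{7472 + 7482}{6} = \left(- \frac{1}{6}\right) 14954 = - \frac{7477}{3}$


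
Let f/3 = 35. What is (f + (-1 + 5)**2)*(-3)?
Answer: -363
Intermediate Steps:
f = 105 (f = 3*35 = 105)
(f + (-1 + 5)**2)*(-3) = (105 + (-1 + 5)**2)*(-3) = (105 + 4**2)*(-3) = (105 + 16)*(-3) = 121*(-3) = -363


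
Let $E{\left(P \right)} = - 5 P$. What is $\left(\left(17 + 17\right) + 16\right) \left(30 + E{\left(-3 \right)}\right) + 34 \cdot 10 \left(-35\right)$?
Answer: $-9650$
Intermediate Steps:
$\left(\left(17 + 17\right) + 16\right) \left(30 + E{\left(-3 \right)}\right) + 34 \cdot 10 \left(-35\right) = \left(\left(17 + 17\right) + 16\right) \left(30 - -15\right) + 34 \cdot 10 \left(-35\right) = \left(34 + 16\right) \left(30 + 15\right) + 340 \left(-35\right) = 50 \cdot 45 - 11900 = 2250 - 11900 = -9650$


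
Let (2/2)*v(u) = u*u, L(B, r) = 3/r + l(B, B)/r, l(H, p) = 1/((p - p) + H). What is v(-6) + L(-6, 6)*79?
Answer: 2639/36 ≈ 73.306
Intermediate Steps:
l(H, p) = 1/H (l(H, p) = 1/(0 + H) = 1/H)
L(B, r) = 3/r + 1/(B*r)
v(u) = u² (v(u) = u*u = u²)
v(-6) + L(-6, 6)*79 = (-6)² + ((1 + 3*(-6))/(-6*6))*79 = 36 - ⅙*⅙*(1 - 18)*79 = 36 - ⅙*⅙*(-17)*79 = 36 + (17/36)*79 = 36 + 1343/36 = 2639/36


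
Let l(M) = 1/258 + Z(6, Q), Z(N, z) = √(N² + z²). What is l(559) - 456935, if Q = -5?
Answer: -117889229/258 + √61 ≈ -4.5693e+5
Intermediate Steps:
l(M) = 1/258 + √61 (l(M) = 1/258 + √(6² + (-5)²) = 1/258 + √(36 + 25) = 1/258 + √61)
l(559) - 456935 = (1/258 + √61) - 456935 = -117889229/258 + √61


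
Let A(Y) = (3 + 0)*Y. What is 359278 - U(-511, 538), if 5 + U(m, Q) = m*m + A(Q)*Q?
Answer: -770170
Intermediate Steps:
A(Y) = 3*Y
U(m, Q) = -5 + m² + 3*Q² (U(m, Q) = -5 + (m*m + (3*Q)*Q) = -5 + (m² + 3*Q²) = -5 + m² + 3*Q²)
359278 - U(-511, 538) = 359278 - (-5 + (-511)² + 3*538²) = 359278 - (-5 + 261121 + 3*289444) = 359278 - (-5 + 261121 + 868332) = 359278 - 1*1129448 = 359278 - 1129448 = -770170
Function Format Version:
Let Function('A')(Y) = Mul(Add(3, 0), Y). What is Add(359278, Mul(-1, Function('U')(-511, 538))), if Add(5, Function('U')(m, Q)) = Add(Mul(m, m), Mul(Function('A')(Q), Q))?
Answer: -770170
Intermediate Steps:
Function('A')(Y) = Mul(3, Y)
Function('U')(m, Q) = Add(-5, Pow(m, 2), Mul(3, Pow(Q, 2))) (Function('U')(m, Q) = Add(-5, Add(Mul(m, m), Mul(Mul(3, Q), Q))) = Add(-5, Add(Pow(m, 2), Mul(3, Pow(Q, 2)))) = Add(-5, Pow(m, 2), Mul(3, Pow(Q, 2))))
Add(359278, Mul(-1, Function('U')(-511, 538))) = Add(359278, Mul(-1, Add(-5, Pow(-511, 2), Mul(3, Pow(538, 2))))) = Add(359278, Mul(-1, Add(-5, 261121, Mul(3, 289444)))) = Add(359278, Mul(-1, Add(-5, 261121, 868332))) = Add(359278, Mul(-1, 1129448)) = Add(359278, -1129448) = -770170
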